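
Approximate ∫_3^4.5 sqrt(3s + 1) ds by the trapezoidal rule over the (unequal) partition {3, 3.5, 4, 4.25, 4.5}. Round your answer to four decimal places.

5.2412

Subinterval widths: 0.5, 0.5, 0.25, 0.25.
f(3) ≈ 3.1623, f(3.5) ≈ 3.3912, f(4) ≈ 3.6056, f(4.25) ≈ 3.7081, f(4.5) ≈ 3.8079.
On each subinterval the trapezoid contributes (Δs_i/2)·[f(s_{i-1}) + f(s_i)].
Sum ≈ 5.2412.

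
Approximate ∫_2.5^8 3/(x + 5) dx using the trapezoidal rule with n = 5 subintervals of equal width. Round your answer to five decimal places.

1.65372

Δx = (8 − 2.5)/5 = 1.1.
f(2.5) = 0.4, f(3.6) = 15/43, f(4.7) = 30/97, f(5.8) = 5/18, f(6.9) = 30/119, f(8) = 3/13.
T_5 = (Δx/2)·[f(x_0) + 2f(x_1) + ... + 2f(x_{4}) + f(x_5)].
Sum ≈ 1.65372.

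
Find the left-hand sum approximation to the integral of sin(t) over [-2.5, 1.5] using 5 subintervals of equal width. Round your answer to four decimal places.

Δt = (1.5 − (-2.5))/5 = 0.8.
Left endpoints: -2.5, -1.7, -0.9, -0.1, 0.7.
f(-2.5) ≈ -0.5985, f(-1.7) ≈ -0.9917, f(-0.9) ≈ -0.7833, f(-0.1) ≈ -0.0998, f(0.7) ≈ 0.6442.
Sum = Δt · [f(-2.5) + f(-1.7) + f(-0.9) + f(-0.1) + f(0.7)].
Sum ≈ -1.4633.

-1.4633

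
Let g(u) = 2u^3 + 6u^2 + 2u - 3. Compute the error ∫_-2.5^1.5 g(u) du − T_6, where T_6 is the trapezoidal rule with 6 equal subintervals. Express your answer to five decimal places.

-0.88889

Exact integral: ∫_-2.5^1.5 g(u) du = 5.
T_6 ≈ 5.8888889.
Error ≈ 5 − 5.8888889 ≈ -0.88889.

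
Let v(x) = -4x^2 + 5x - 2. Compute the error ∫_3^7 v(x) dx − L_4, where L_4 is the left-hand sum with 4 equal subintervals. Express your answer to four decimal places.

-67.3333

Exact integral: ∫_3^7 v(x) dx ≈ -329.333333.
L_4 = -262.
Error ≈ -329.333333 − (-262) ≈ -67.3333.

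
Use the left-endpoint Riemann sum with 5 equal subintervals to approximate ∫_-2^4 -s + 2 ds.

9.6

Δs = (4 − (-2))/5 = 1.2.
Left endpoints: -2, -0.8, 0.4, 1.6, 2.8.
f(-2) = 4, f(-0.8) = 2.8, f(0.4) = 1.6, f(1.6) = 0.4, f(2.8) = -0.8.
Sum = Δs · [f(-2) + f(-0.8) + f(0.4) + f(1.6) + f(2.8)].
Sum = 9.6.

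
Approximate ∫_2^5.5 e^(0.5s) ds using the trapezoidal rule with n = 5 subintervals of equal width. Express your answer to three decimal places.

26.112

Δs = (5.5 − 2)/5 = 0.7.
f(2) ≈ 2.718, f(2.7) ≈ 3.857, f(3.4) ≈ 5.474, f(4.1) ≈ 7.768, f(4.8) ≈ 11.023, f(5.5) ≈ 15.643.
T_5 = (Δs/2)·[f(s_0) + 2f(s_1) + ... + 2f(s_{4}) + f(s_5)].
Sum ≈ 26.112.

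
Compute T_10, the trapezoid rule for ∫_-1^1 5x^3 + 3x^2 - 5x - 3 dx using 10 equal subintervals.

-3.96

Δx = (1 − (-1))/10 = 0.2.
f(-1) = 0, f(-0.8) = 0.36, f(-0.6) = 0, f(-0.4) = -0.84, f(-0.2) = -1.92, f(0) = -3, f(0.2) = -3.84, f(0.4) = -4.2, f(0.6) = -3.84, f(0.8) = -2.52, f(1) = 0.
T_10 = (Δx/2)·[f(x_0) + 2f(x_1) + ... + 2f(x_{9}) + f(x_10)].
Sum = -3.96.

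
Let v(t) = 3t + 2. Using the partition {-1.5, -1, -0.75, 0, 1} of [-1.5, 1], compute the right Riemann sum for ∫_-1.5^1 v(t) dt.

Subinterval widths: 0.5, 0.25, 0.75, 1.
Right endpoints: -1, -0.75, 0, 1.
v(-1) = -1, v(-0.75) = -0.25, v(0) = 2, v(1) = 5.
Sum = Σ Δt_i · v(t_i).
Sum = 5.9375.

5.9375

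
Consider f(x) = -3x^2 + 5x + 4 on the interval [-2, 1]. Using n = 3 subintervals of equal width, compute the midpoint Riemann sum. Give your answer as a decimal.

Δx = (1 − (-2))/3 = 1.
Midpoints: -1.5, -0.5, 0.5.
f(-1.5) = -10.25, f(-0.5) = 0.75, f(0.5) = 5.75.
Sum = Δx · [f(-1.5) + f(-0.5) + f(0.5)].
Sum = -3.75.

-3.75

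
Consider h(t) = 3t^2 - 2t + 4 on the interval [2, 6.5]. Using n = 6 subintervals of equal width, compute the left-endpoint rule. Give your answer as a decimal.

Δt = (6.5 − 2)/6 = 0.75.
Left endpoints: 2, 2.75, 3.5, 4.25, 5, 5.75.
h(2) = 12, h(2.75) = 21.1875, h(3.5) = 33.75, h(4.25) = 49.6875, h(5) = 69, h(5.75) = 91.6875.
Sum = Δt · [h(2) + h(2.75) + h(3.5) + ...].
Sum = 207.984375.

207.984375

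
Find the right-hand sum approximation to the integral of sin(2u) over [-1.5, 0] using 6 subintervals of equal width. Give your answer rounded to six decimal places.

-0.956540

Δu = (0 − (-1.5))/6 = 0.25.
Right endpoints: -1.25, -1, -0.75, -0.5, -0.25, 0.
f(-1.25) ≈ -0.598472, f(-1) ≈ -0.909297, f(-0.75) ≈ -0.997495, f(-0.5) ≈ -0.841471, f(-0.25) ≈ -0.479426, f(0) ≈ 0.000000.
Sum = Δu · [f(-1.25) + f(-1) + f(-0.75) + ...].
Sum ≈ -0.956540.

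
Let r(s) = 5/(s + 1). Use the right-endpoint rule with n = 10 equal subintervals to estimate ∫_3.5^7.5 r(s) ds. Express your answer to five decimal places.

Δs = (7.5 − 3.5)/10 = 0.4.
Right endpoints: 3.9, 4.3, 4.7, 5.1, 5.5, 5.9, 6.3, 6.7, 7.1, 7.5.
r(3.9) = 50/49, r(4.3) = 50/53, r(4.7) = 50/57, r(5.1) = 50/61, r(5.5) = 10/13, r(5.9) = 50/69, r(6.3) = 50/73, r(6.7) = 50/77, r(7.1) = 50/81, r(7.5) = 10/17.
Sum = Δs · [r(3.9) + r(4.3) + r(4.7) + ...].
Sum ≈ 3.07774.

3.07774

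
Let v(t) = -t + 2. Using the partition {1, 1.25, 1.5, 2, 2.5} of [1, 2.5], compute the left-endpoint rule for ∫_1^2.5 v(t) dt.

0.6875

Subinterval widths: 0.25, 0.25, 0.5, 0.5.
Left endpoints: 1, 1.25, 1.5, 2.
v(1) = 1, v(1.25) = 0.75, v(1.5) = 0.5, v(2) = 0.
Sum = Σ Δt_i · v(t_i).
Sum = 0.6875.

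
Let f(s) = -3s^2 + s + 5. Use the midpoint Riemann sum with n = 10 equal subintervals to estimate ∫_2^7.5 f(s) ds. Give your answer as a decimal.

-359.8340625

Δs = (7.5 − 2)/10 = 0.55.
Midpoints: 2.275, 2.825, 3.375, 3.925, 4.475, 5.025, 5.575, 6.125, 6.675, 7.225.
f(2.275) = -8.251875, f(2.825) = -16.116875, f(3.375) = -25.796875, f(3.925) = -37.291875, f(4.475) = -50.601875, f(5.025) = -65.726875, f(5.575) = -82.666875, f(6.125) = -101.421875, f(6.675) = -121.991875, f(7.225) = -144.376875.
Sum = Δs · [f(2.275) + f(2.825) + f(3.375) + ...].
Sum = -359.8340625.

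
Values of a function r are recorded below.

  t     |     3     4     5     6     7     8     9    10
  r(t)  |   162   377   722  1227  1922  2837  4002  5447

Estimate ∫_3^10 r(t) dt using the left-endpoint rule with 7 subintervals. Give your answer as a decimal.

11249

Δt = 1.
Sum = 1·[162 + 377 + 722 + 1227 + 1922 + 2837 + 4002] = 11249.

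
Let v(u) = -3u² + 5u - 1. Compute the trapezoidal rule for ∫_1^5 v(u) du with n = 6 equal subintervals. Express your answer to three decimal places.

-68.889

Δu = (5 − 1)/6 = 2/3.
v(1) = 1, v(5/3) = -1, v(7/3) = -17/3, v(3) = -13, v(11/3) = -23, v(13/3) = -107/3, v(5) = -51.
T_6 = (Δu/2)·[v(u_0) + 2v(u_1) + ... + 2v(u_{5}) + v(u_6)].
Sum ≈ -68.889.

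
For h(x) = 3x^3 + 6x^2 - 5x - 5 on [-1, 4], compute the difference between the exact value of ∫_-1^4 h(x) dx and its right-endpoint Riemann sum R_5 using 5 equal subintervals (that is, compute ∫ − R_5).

-146.25

Exact integral: ∫_-1^4 h(x) dx = 258.75.
R_5 = 405.
Error = 258.75 − 405 = -146.25.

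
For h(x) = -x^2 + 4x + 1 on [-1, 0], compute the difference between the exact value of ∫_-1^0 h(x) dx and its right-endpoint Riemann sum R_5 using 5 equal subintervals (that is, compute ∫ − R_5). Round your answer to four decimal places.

-0.4933

Exact integral: ∫_-1^0 h(x) dx ≈ -1.333333.
R_5 = -0.84.
Error ≈ -1.333333 − (-0.84) ≈ -0.4933.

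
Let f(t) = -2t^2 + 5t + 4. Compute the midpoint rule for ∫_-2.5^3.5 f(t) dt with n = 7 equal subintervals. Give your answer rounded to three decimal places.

0.735

Δt = (3.5 − (-2.5))/7 = 6/7.
Midpoints: -29/14, -17/14, -5/14, 0.5, 19/14, 31/14, 43/14.
f(-29/14) = -732/49, f(-17/14) = -246/49, f(-5/14) = 96/49, f(0.5) = 6, f(19/14) = 348/49, f(31/14) = 258/49, f(43/14) = 24/49.
Sum = Δt · [f(-29/14) + f(-17/14) + f(-5/14) + ...].
Sum ≈ 0.735.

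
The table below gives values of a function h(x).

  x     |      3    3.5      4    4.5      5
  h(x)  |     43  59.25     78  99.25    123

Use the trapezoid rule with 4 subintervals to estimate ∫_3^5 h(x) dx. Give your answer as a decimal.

159.75

Δx = 0.5.
T_4 = (0.5/2)·[43 + 2·59.25 + 2·78 + 2·99.25 + 123] = 159.75.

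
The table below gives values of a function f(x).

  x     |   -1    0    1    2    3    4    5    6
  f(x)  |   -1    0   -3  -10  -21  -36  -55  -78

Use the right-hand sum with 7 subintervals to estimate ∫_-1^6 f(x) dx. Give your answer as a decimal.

Δx = 1.
Sum = 1·[0 + (-3) + (-10) + (-21) + (-36) + (-55) + (-78)] = -203.

-203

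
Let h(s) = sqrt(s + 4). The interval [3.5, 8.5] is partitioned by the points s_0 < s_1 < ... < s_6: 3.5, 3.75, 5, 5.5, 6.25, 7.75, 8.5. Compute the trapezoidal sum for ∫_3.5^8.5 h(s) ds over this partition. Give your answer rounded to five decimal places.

Subinterval widths: 0.25, 1.25, 0.5, 0.75, 1.5, 0.75.
h(3.5) ≈ 2.73861, h(3.75) ≈ 2.78388, h(5) ≈ 3.00000, h(5.5) ≈ 3.08221, h(6.25) ≈ 3.20156, h(7.75) ≈ 3.42783, h(8.5) ≈ 3.53553.
On each subinterval the trapezoid contributes (Δs_i/2)·[h(s_{i-1}) + h(s_i)].
Sum ≈ 15.76551.

15.76551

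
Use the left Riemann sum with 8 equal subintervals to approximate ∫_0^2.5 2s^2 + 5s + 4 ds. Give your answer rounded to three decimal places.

Δs = (2.5 − 0)/8 = 0.3125.
Left endpoints: 0, 0.3125, 0.625, 0.9375, 1.25, 1.5625, 1.875, 2.1875.
f(0) = 4, f(0.3125) = 5.7578125, f(0.625) = 7.90625, f(0.9375) = 10.4453125, f(1.25) = 13.375, f(1.5625) = 16.6953125, f(1.875) = 20.40625, f(2.1875) = 24.5078125.
Sum = Δs · [f(0) + f(0.3125) + f(0.625) + ...].
Sum ≈ 32.217.

32.217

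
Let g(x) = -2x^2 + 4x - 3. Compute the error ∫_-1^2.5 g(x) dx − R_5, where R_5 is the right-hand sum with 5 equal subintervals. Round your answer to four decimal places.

Exact integral: ∫_-1^2.5 g(x) dx ≈ -11.083333.
R_5 = -10.43.
Error ≈ -11.083333 − (-10.43) ≈ -0.6533.

-0.6533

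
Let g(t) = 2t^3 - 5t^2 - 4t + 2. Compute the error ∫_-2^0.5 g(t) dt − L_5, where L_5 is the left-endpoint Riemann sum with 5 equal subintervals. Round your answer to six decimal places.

Exact integral: ∫_-2^0.5 g(t) dt ≈ -9.01041667.
L_5 = -16.25.
Error ≈ -9.01041667 − (-16.25) ≈ 7.239583.

7.239583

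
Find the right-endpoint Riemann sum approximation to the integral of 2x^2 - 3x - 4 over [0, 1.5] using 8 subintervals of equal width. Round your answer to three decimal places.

Δx = (1.5 − 0)/8 = 0.1875.
Right endpoints: 0.1875, 0.375, 0.5625, 0.75, 0.9375, 1.125, 1.3125, 1.5.
f(0.1875) = -4.4921875, f(0.375) = -4.84375, f(0.5625) = -5.0546875, f(0.75) = -5.125, f(0.9375) = -5.0546875, f(1.125) = -4.84375, f(1.3125) = -4.4921875, f(1.5) = -4.
Sum = Δx · [f(0.1875) + f(0.375) + f(0.5625) + ...].
Sum ≈ -7.107.

-7.107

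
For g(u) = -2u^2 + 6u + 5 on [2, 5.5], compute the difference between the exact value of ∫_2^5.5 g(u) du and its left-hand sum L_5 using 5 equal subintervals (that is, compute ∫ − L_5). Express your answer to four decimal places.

Exact integral: ∫_2^5.5 g(u) du ≈ -9.333333.
L_5 = 1.12.
Error ≈ -9.333333 − 1.12 ≈ -10.4533.

-10.4533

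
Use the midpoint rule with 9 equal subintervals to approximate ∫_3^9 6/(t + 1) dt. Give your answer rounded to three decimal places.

Δt = (9 − 3)/9 = 2/3.
Midpoints: 10/3, 4, 14/3, 16/3, 6, 20/3, 22/3, 8, 26/3.
f(10/3) = 18/13, f(4) = 1.2, f(14/3) = 18/17, f(16/3) = 18/19, f(6) = 6/7, f(20/3) = 18/23, f(22/3) = 0.72, f(8) = 2/3, f(26/3) = 18/29.
Sum = Δt · [f(10/3) + f(4) + f(14/3) + ...].
Sum ≈ 5.492.

5.492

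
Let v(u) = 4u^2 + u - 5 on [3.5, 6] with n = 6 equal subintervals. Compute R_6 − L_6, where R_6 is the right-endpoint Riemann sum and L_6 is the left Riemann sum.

R_6 ≈ 250.81018519.
L_6 ≈ 210.18518519.
R_6 − L_6 = 40.625.

40.625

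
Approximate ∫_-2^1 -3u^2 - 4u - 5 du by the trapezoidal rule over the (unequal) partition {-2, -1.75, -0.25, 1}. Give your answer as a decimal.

Subinterval widths: 0.25, 1.5, 1.25.
f(-2) = -9, f(-1.75) = -7.1875, f(-0.25) = -4.1875, f(1) = -12.
On each subinterval the trapezoid contributes (Δu_i/2)·[f(u_{i-1}) + f(u_i)].
Sum = -20.671875.

-20.671875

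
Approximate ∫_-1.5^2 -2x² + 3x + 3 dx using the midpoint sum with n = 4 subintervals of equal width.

Δx = (2 − (-1.5))/4 = 0.875.
Midpoints: -1.0625, -0.1875, 0.6875, 1.5625.
f(-1.0625) = -2.4453125, f(-0.1875) = 2.3671875, f(0.6875) = 4.1171875, f(1.5625) = 2.8046875.
Sum = Δx · [f(-1.0625) + f(-0.1875) + f(0.6875) + f(1.5625)].
Sum = 5.98828125.

5.98828125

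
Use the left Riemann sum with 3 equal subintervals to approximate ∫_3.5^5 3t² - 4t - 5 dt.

41.25

Δt = (5 − 3.5)/3 = 0.5.
Left endpoints: 3.5, 4, 4.5.
f(3.5) = 17.75, f(4) = 27, f(4.5) = 37.75.
Sum = Δt · [f(3.5) + f(4) + f(4.5)].
Sum = 41.25.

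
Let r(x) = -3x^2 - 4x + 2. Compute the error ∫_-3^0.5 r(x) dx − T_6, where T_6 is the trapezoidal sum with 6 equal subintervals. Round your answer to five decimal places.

0.59549

Exact integral: ∫_-3^0.5 r(x) dx = -2.625.
T_6 ≈ -3.2204861.
Error ≈ -2.625 − (-3.2204861) ≈ 0.59549.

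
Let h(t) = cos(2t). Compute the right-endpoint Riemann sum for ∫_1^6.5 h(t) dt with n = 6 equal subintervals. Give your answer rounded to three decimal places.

0.435

Δt = (6.5 − 1)/6 = 11/12.
Right endpoints: 23/12, 17/6, 3.75, 14/3, 67/12, 6.5.
h(23/12) ≈ -0.770, h(17/6) ≈ 0.816, h(3.75) ≈ 0.347, h(14/3) ≈ -0.996, h(67/12) ≈ 0.170, h(6.5) ≈ 0.907.
Sum = Δt · [h(23/12) + h(17/6) + h(3.75) + ...].
Sum ≈ 0.435.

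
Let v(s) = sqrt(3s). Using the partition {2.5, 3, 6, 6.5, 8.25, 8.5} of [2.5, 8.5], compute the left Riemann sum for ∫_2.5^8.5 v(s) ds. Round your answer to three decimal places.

Subinterval widths: 0.5, 3, 0.5, 1.75, 0.25.
Left endpoints: 2.5, 3, 6, 6.5, 8.25.
v(2.5) ≈ 2.739, v(3) ≈ 3.000, v(6) ≈ 4.243, v(6.5) ≈ 4.416, v(8.25) ≈ 4.975.
Sum = Σ Δs_i · v(s_i).
Sum ≈ 21.462.

21.462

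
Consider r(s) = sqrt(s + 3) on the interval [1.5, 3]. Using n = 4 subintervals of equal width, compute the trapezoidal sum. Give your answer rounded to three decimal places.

Δs = (3 − 1.5)/4 = 0.375.
r(1.5) ≈ 2.121, r(1.875) ≈ 2.208, r(2.25) ≈ 2.291, r(2.625) ≈ 2.372, r(3) ≈ 2.449.
T_4 = (Δs/2)·[r(s_0) + 2r(s_1) + 2r(s_2) + 2r(s_3) + r(s_4)].
Sum ≈ 3.434.

3.434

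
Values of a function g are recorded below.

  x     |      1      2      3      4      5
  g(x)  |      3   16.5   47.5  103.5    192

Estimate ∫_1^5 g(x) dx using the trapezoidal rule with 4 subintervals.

Δx = 1.
T_4 = (1/2)·[3 + 2·16.5 + 2·47.5 + 2·103.5 + 192] = 265.

265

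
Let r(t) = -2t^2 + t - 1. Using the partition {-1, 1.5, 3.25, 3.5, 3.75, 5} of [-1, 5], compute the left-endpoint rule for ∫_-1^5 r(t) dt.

Subinterval widths: 2.5, 1.75, 0.25, 0.25, 1.25.
Left endpoints: -1, 1.5, 3.25, 3.5, 3.75.
r(-1) = -4, r(1.5) = -4, r(3.25) = -18.875, r(3.5) = -22, r(3.75) = -25.375.
Sum = Σ Δt_i · r(t_i).
Sum = -58.9375.

-58.9375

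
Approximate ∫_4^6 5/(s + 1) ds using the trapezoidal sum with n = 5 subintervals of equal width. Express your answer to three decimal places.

Δs = (6 − 4)/5 = 0.4.
f(4) = 1, f(4.4) = 25/27, f(4.8) = 25/29, f(5.2) = 25/31, f(5.6) = 25/33, f(6) = 5/7.
T_5 = (Δs/2)·[f(s_0) + 2f(s_1) + ... + 2f(s_{4}) + f(s_5)].
Sum ≈ 1.684.

1.684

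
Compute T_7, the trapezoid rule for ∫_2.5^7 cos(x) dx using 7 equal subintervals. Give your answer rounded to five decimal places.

Δx = (7 − 2.5)/7 = 9/14.
f(2.5) ≈ -0.80114, f(22/7) ≈ -1.00000, f(53/14) ≈ -0.79963, f(31/7) ≈ -0.28002, f(71/14) ≈ 0.35138, f(40/7) ≈ 0.84249, f(89/14) ≈ 0.99727, f(7) ≈ 0.75390.
T_7 = (Δx/2)·[f(x_0) + 2f(x_1) + ... + 2f(x_{6}) + f(x_7)].
Sum ≈ 0.05649.

0.05649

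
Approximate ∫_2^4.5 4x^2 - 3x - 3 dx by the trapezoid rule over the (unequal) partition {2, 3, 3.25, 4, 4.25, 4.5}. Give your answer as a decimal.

79.9375

Subinterval widths: 1, 0.25, 0.75, 0.25, 0.25.
f(2) = 7, f(3) = 24, f(3.25) = 29.5, f(4) = 49, f(4.25) = 56.5, f(4.5) = 64.5.
On each subinterval the trapezoid contributes (Δx_i/2)·[f(x_{i-1}) + f(x_i)].
Sum = 79.9375.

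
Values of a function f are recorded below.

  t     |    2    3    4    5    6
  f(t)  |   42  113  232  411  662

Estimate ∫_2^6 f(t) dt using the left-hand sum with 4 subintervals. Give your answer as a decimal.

Δt = 1.
Sum = 1·[42 + 113 + 232 + 411] = 798.

798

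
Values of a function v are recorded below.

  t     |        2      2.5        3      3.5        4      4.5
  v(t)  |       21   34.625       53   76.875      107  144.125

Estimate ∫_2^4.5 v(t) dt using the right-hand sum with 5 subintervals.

207.8125

Δt = 0.5.
Sum = 0.5·[34.625 + 53 + 76.875 + 107 + 144.125] = 207.8125.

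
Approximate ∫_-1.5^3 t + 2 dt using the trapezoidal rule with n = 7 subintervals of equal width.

12.375

Δt = (3 − (-1.5))/7 = 9/14.
f(-1.5) = 0.5, f(-6/7) = 8/7, f(-3/14) = 25/14, f(3/7) = 17/7, f(15/14) = 43/14, f(12/7) = 26/7, f(33/14) = 61/14, f(3) = 5.
T_7 = (Δt/2)·[f(t_0) + 2f(t_1) + ... + 2f(t_{6}) + f(t_7)].
Sum = 12.375.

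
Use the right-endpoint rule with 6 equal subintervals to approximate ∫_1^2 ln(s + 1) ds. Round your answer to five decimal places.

Δs = (2 − 1)/6 = 1/6.
Right endpoints: 7/6, 4/3, 1.5, 5/3, 11/6, 2.
f(7/6) ≈ 0.77319, f(4/3) ≈ 0.84730, f(1.5) ≈ 0.91629, f(5/3) ≈ 0.98083, f(11/6) ≈ 1.04145, f(2) ≈ 1.09861.
Sum = Δs · [f(7/6) + f(4/3) + f(1.5) + ...].
Sum ≈ 0.94295.

0.94295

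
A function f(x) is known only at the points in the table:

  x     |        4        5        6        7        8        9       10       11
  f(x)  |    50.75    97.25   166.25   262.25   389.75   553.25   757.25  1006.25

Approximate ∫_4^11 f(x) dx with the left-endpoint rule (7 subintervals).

Δx = 1.
Sum = 1·[50.75 + 97.25 + 166.25 + 262.25 + 389.75 + 553.25 + 757.25] = 2276.75.

2276.75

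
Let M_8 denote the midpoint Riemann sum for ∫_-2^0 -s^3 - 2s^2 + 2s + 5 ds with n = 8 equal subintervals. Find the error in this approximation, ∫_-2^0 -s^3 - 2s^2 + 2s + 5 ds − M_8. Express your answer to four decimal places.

0.0104

Exact integral: ∫_-2^0 f(s) ds ≈ 4.666667.
M_8 = 4.65625.
Error ≈ 4.666667 − 4.65625 ≈ 0.0104.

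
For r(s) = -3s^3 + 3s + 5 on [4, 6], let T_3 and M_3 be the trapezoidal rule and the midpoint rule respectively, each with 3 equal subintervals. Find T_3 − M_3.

-10

T_3 ≈ -746.666667.
M_3 ≈ -736.666667.
T_3 − M_3 = -10.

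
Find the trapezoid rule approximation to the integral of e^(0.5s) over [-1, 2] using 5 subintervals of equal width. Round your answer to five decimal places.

Δs = (2 − (-1))/5 = 0.6.
f(-1) ≈ 0.60653, f(-0.4) ≈ 0.81873, f(0.2) ≈ 1.10517, f(0.8) ≈ 1.49182, f(1.4) ≈ 2.01375, f(2) ≈ 2.71828.
T_5 = (Δs/2)·[f(s_0) + 2f(s_1) + ... + 2f(s_{4}) + f(s_5)].
Sum ≈ 4.25513.

4.25513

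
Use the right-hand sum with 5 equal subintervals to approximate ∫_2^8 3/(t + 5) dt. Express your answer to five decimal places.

Δt = (8 − 2)/5 = 1.2.
Right endpoints: 3.2, 4.4, 5.6, 6.8, 8.
f(3.2) = 15/41, f(4.4) = 15/47, f(5.6) = 15/53, f(6.8) = 15/59, f(8) = 3/13.
Sum = Δt · [f(3.2) + f(4.4) + f(5.6) + f(6.8) + f(8)].
Sum ≈ 1.74363.

1.74363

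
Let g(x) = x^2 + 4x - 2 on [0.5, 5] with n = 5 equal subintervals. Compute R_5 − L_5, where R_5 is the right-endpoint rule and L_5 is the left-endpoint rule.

38.475

R_5 = 101.97.
L_5 = 63.495.
R_5 − L_5 = 38.475.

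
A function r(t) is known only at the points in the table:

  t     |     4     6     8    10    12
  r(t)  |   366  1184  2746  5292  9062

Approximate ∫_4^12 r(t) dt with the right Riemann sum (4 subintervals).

Δt = 2.
Sum = 2·[1184 + 2746 + 5292 + 9062] = 36568.

36568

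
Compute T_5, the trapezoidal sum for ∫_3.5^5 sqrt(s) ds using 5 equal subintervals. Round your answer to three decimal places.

3.088

Δs = (5 − 3.5)/5 = 0.3.
f(3.5) ≈ 1.871, f(3.8) ≈ 1.949, f(4.1) ≈ 2.025, f(4.4) ≈ 2.098, f(4.7) ≈ 2.168, f(5) ≈ 2.236.
T_5 = (Δs/2)·[f(s_0) + 2f(s_1) + ... + 2f(s_{4}) + f(s_5)].
Sum ≈ 3.088.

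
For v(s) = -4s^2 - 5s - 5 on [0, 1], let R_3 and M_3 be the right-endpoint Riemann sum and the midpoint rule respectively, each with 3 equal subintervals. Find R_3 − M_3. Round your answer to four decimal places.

R_3 ≈ -10.407407.
M_3 ≈ -8.796296.
R_3 − M_3 ≈ -1.6111.

-1.6111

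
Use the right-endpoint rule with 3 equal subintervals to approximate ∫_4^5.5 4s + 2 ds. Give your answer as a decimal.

33

Δs = (5.5 − 4)/3 = 0.5.
Right endpoints: 4.5, 5, 5.5.
f(4.5) = 20, f(5) = 22, f(5.5) = 24.
Sum = Δs · [f(4.5) + f(5) + f(5.5)].
Sum = 33.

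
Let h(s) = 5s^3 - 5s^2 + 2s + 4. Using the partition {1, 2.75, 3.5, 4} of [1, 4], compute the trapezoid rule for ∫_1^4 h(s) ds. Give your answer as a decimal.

Subinterval widths: 1.75, 0.75, 0.5.
h(1) = 6, h(2.75) = 75.671875, h(3.5) = 164.125, h(4) = 252.
On each subinterval the trapezoid contributes (Δs_i/2)·[h(s_{i-1}) + h(s_i)].
Sum = 265.41796875.

265.41796875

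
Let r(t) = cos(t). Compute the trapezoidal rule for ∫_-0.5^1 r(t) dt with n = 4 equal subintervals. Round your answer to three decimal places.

Δt = (1 − (-0.5))/4 = 0.375.
r(-0.5) ≈ 0.878, r(-0.125) ≈ 0.992, r(0.25) ≈ 0.969, r(0.625) ≈ 0.811, r(1) ≈ 0.540.
T_4 = (Δt/2)·[r(t_0) + 2r(t_1) + 2r(t_2) + 2r(t_3) + r(t_4)].
Sum ≈ 1.305.

1.305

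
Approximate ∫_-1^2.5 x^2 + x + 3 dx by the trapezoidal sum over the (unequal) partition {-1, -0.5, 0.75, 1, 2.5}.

19.578125

Subinterval widths: 0.5, 1.25, 0.25, 1.5.
f(-1) = 3, f(-0.5) = 2.75, f(0.75) = 4.3125, f(1) = 5, f(2.5) = 11.75.
On each subinterval the trapezoid contributes (Δx_i/2)·[f(x_{i-1}) + f(x_i)].
Sum = 19.578125.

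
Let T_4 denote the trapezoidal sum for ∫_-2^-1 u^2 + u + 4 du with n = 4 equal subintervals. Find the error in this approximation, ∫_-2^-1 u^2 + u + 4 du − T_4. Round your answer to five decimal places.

-0.01042

Exact integral: ∫_-2^-1 f(u) du ≈ 4.8333333.
T_4 = 4.84375.
Error ≈ 4.8333333 − 4.84375 ≈ -0.01042.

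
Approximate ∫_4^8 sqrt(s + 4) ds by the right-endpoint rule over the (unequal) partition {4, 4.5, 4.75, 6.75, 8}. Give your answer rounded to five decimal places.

13.08481

Subinterval widths: 0.5, 0.25, 2, 1.25.
Right endpoints: 4.5, 4.75, 6.75, 8.
f(4.5) ≈ 2.91548, f(4.75) ≈ 2.95804, f(6.75) ≈ 3.27872, f(8) ≈ 3.46410.
Sum = Σ Δs_i · f(s_i).
Sum ≈ 13.08481.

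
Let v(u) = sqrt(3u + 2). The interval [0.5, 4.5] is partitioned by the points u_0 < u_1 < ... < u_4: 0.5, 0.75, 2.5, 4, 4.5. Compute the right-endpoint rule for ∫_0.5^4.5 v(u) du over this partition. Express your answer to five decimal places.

13.49024

Subinterval widths: 0.25, 1.75, 1.5, 0.5.
Right endpoints: 0.75, 2.5, 4, 4.5.
v(0.75) ≈ 2.06155, v(2.5) ≈ 3.08221, v(4) ≈ 3.74166, v(4.5) ≈ 3.93700.
Sum = Σ Δu_i · v(u_i).
Sum ≈ 13.49024.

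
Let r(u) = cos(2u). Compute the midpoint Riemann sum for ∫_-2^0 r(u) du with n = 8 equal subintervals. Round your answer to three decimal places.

Δu = (0 − (-2))/8 = 0.25.
Midpoints: -1.875, -1.625, -1.375, -1.125, -0.875, -0.625, -0.375, -0.125.
r(-1.875) ≈ -0.821, r(-1.625) ≈ -0.994, r(-1.375) ≈ -0.924, r(-1.125) ≈ -0.628, r(-0.875) ≈ -0.178, r(-0.625) ≈ 0.315, r(-0.375) ≈ 0.732, r(-0.125) ≈ 0.969.
Sum = Δu · [r(-1.875) + r(-1.625) + r(-1.375) + ...].
Sum ≈ -0.382.

-0.382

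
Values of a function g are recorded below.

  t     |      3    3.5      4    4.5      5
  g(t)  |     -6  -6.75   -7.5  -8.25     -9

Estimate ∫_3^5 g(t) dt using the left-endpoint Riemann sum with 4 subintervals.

Δt = 0.5.
Sum = 0.5·[(-6) + (-6.75) + (-7.5) + (-8.25)] = -14.25.

-14.25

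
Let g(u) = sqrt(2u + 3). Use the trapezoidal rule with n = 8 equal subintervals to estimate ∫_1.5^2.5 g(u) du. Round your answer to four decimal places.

Δu = (2.5 − 1.5)/8 = 0.125.
g(1.5) ≈ 2.4495, g(1.625) ≈ 2.5000, g(1.75) ≈ 2.5495, g(1.875) ≈ 2.5981, g(2) ≈ 2.6458, g(2.125) ≈ 2.6926, g(2.25) ≈ 2.7386, g(2.375) ≈ 2.7839, g(2.5) ≈ 2.8284.
T_8 = (Δu/2)·[g(u_0) + 2g(u_1) + ... + 2g(u_{7}) + g(u_8)].
Sum ≈ 2.6434.

2.6434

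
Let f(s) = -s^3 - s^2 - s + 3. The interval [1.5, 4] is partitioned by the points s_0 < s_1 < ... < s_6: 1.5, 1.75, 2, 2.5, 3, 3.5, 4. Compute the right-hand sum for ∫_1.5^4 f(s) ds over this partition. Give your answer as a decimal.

-101.54296875

Subinterval widths: 0.25, 0.25, 0.5, 0.5, 0.5, 0.5.
Right endpoints: 1.75, 2, 2.5, 3, 3.5, 4.
f(1.75) = -7.171875, f(2) = -11, f(2.5) = -21.375, f(3) = -36, f(3.5) = -55.625, f(4) = -81.
Sum = Σ Δs_i · f(s_i).
Sum = -101.54296875.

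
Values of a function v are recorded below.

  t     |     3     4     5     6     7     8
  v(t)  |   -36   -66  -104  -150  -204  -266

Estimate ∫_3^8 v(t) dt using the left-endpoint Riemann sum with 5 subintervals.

Δt = 1.
Sum = 1·[(-36) + (-66) + (-104) + (-150) + (-204)] = -560.

-560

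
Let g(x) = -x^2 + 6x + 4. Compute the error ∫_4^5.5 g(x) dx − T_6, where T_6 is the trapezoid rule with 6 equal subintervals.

Exact integral: ∫_4^5.5 g(x) dx = 14.625.
T_6 = 14.609375.
Error = 14.625 − 14.609375 = 0.015625.

0.015625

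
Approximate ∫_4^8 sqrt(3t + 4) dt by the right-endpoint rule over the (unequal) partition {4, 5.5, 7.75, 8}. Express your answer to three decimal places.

Subinterval widths: 1.5, 2.25, 0.25.
Right endpoints: 5.5, 7.75, 8.
f(5.5) ≈ 4.528, f(7.75) ≈ 5.220, f(8) ≈ 5.292.
Sum = Σ Δt_i · f(t_i).
Sum ≈ 19.860.

19.860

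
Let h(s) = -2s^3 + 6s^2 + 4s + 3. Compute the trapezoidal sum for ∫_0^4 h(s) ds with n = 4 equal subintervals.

Δs = (4 − 0)/4 = 1.
h(0) = 3, h(1) = 11, h(2) = 19, h(3) = 15, h(4) = -13.
T_4 = (Δs/2)·[h(s_0) + 2h(s_1) + 2h(s_2) + 2h(s_3) + h(s_4)].
Sum = 40.

40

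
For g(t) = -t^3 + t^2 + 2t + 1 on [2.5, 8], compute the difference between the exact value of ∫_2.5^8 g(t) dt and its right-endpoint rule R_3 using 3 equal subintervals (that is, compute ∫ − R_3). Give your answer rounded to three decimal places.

Exact integral: ∫_2.5^8 g(t) dt ≈ -785.52604.
R_3 ≈ -1222.96065.
Error ≈ -785.52604 − (-1222.96065) ≈ 437.435.

437.435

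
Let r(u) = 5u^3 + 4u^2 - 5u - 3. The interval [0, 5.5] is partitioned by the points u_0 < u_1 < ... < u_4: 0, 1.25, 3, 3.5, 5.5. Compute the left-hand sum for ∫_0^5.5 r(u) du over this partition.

Subinterval widths: 1.25, 1.75, 0.5, 2.
Left endpoints: 0, 1.25, 3, 3.5.
r(0) = -3, r(1.25) = 6.765625, r(3) = 153, r(3.5) = 242.875.
Sum = Σ Δu_i · r(u_i).
Sum = 570.33984375.

570.33984375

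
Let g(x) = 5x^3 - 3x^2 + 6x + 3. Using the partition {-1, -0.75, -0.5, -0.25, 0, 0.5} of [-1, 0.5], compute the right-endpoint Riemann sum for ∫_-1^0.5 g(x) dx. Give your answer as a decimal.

2.328125

Subinterval widths: 0.25, 0.25, 0.25, 0.25, 0.5.
Right endpoints: -0.75, -0.5, -0.25, 0, 0.5.
g(-0.75) = -5.296875, g(-0.5) = -1.375, g(-0.25) = 1.234375, g(0) = 3, g(0.5) = 5.875.
Sum = Σ Δx_i · g(x_i).
Sum = 2.328125.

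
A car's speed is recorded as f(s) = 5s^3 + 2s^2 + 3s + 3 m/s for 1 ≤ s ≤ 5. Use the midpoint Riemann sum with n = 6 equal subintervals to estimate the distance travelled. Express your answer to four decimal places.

Δs = (5 − 1)/6 = 2/3.
Midpoints: 4/3, 2, 8/3, 10/3, 4, 14/3.
f(4/3) = 605/27, f(2) = 57, f(8/3) = 3241/27, f(10/3) = 5951/27, f(4) = 367, f(14/3) = 15355/27.
Sum = Δs · [f(4/3) + f(2) + f(8/3) + ...].
Sum ≈ 903.7037.

903.7037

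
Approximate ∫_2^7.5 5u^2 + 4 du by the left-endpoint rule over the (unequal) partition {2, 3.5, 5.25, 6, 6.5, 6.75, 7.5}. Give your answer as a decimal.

576.21875

Subinterval widths: 1.5, 1.75, 0.75, 0.5, 0.25, 0.75.
Left endpoints: 2, 3.5, 5.25, 6, 6.5, 6.75.
f(2) = 24, f(3.5) = 65.25, f(5.25) = 141.8125, f(6) = 184, f(6.5) = 215.25, f(6.75) = 231.8125.
Sum = Σ Δu_i · f(u_i).
Sum = 576.21875.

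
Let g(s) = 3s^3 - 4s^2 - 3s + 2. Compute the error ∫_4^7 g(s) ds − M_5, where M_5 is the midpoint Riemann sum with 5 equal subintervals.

Exact integral: ∫_4^7 g(s) ds = 1193.25.
M_5 = 1189.155.
Error = 1193.25 − 1189.155 = 4.095.

4.095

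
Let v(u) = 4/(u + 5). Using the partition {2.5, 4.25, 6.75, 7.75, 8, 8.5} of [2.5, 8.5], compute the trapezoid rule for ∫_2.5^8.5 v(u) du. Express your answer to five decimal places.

Subinterval widths: 1.75, 2.5, 1, 0.25, 0.5.
v(2.5) = 8/15, v(4.25) = 16/37, v(6.75) = 16/47, v(7.75) = 16/51, v(8) = 4/13, v(8.5) = 8/27.
On each subinterval the trapezoid contributes (Δu_i/2)·[v(u_{i-1}) + v(u_i)].
Sum ≈ 2.36687.

2.36687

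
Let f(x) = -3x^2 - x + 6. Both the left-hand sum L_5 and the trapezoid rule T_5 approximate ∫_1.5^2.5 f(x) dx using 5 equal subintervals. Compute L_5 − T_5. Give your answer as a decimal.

L_5 = -6.97.
T_5 = -8.27.
L_5 − T_5 = 1.3.

1.3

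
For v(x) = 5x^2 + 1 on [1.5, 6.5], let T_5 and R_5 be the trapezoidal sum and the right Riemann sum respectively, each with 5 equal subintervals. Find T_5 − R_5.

-100

T_5 = 461.25.
R_5 = 561.25.
T_5 − R_5 = -100.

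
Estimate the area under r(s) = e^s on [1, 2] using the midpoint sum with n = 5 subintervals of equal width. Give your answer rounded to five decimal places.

4.66300

Δs = (2 − 1)/5 = 0.2.
Midpoints: 1.1, 1.3, 1.5, 1.7, 1.9.
r(1.1) ≈ 3.00417, r(1.3) ≈ 3.66930, r(1.5) ≈ 4.48169, r(1.7) ≈ 5.47395, r(1.9) ≈ 6.68589.
Sum = Δs · [r(1.1) + r(1.3) + r(1.5) + r(1.7) + r(1.9)].
Sum ≈ 4.66300.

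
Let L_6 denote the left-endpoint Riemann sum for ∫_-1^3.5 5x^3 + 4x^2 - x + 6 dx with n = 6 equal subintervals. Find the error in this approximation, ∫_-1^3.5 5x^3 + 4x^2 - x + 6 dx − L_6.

Exact integral: ∫_-1^3.5 f(x) dx = 266.203125.
L_6 = 178.34765625.
Error = 266.203125 − 178.34765625 = 87.85546875.

87.85546875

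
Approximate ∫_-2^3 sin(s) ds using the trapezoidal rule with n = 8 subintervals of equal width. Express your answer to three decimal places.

0.555

Δs = (3 − (-2))/8 = 0.625.
f(-2) ≈ -0.909, f(-1.375) ≈ -0.981, f(-0.75) ≈ -0.682, f(-0.125) ≈ -0.125, f(0.5) ≈ 0.479, f(1.125) ≈ 0.902, f(1.75) ≈ 0.984, f(2.375) ≈ 0.694, f(3) ≈ 0.141.
T_8 = (Δs/2)·[f(s_0) + 2f(s_1) + ... + 2f(s_{7}) + f(s_8)].
Sum ≈ 0.555.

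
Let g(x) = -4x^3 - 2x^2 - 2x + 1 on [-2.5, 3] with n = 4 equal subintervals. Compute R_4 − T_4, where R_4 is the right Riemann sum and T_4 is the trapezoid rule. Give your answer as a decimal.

R_4 = -204.83203125.
T_4 = -76.26953125.
R_4 − T_4 = -128.5625.

-128.5625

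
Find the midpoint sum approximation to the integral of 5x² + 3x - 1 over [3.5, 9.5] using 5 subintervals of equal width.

1464.9

Δx = (9.5 − 3.5)/5 = 1.2.
Midpoints: 4.1, 5.3, 6.5, 7.7, 8.9.
f(4.1) = 95.35, f(5.3) = 155.35, f(6.5) = 229.75, f(7.7) = 318.55, f(8.9) = 421.75.
Sum = Δx · [f(4.1) + f(5.3) + f(6.5) + f(7.7) + f(8.9)].
Sum = 1464.9.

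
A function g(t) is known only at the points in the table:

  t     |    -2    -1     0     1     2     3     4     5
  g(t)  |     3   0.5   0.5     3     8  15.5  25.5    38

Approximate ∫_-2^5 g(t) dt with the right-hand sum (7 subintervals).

Δt = 1.
Sum = 1·[0.5 + 0.5 + 3 + 8 + 15.5 + 25.5 + 38] = 91.

91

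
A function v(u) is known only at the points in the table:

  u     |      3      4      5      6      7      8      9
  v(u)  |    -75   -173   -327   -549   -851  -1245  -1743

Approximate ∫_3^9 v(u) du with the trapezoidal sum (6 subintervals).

Δu = 1.
T_6 = (1/2)·[(-75) + 2·(-173) + 2·(-327) + 2·(-549) + 2·(-851) + 2·(-1245) + (-1743)] = -4054.

-4054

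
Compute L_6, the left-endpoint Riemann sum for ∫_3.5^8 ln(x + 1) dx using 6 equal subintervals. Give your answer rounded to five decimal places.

Δx = (8 − 3.5)/6 = 0.75.
Left endpoints: 3.5, 4.25, 5, 5.75, 6.5, 7.25.
f(3.5) ≈ 1.50408, f(4.25) ≈ 1.65823, f(5) ≈ 1.79176, f(5.75) ≈ 1.90954, f(6.5) ≈ 2.01490, f(7.25) ≈ 2.11021.
Sum = Δx · [f(3.5) + f(4.25) + f(5) + ...].
Sum ≈ 8.24154.

8.24154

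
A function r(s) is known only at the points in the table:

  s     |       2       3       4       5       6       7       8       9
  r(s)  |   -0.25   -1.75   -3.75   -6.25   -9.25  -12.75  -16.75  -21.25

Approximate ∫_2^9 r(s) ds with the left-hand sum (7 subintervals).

Δs = 1.
Sum = 1·[(-0.25) + (-1.75) + (-3.75) + (-6.25) + (-9.25) + (-12.75) + (-16.75)] = -50.75.

-50.75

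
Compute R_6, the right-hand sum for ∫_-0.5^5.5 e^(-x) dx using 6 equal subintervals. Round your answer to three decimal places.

Δx = (5.5 − (-0.5))/6 = 1.
Right endpoints: 0.5, 1.5, 2.5, 3.5, 4.5, 5.5.
f(0.5) ≈ 0.607, f(1.5) ≈ 0.223, f(2.5) ≈ 0.082, f(3.5) ≈ 0.030, f(4.5) ≈ 0.011, f(5.5) ≈ 0.004.
Sum = Δx · [f(0.5) + f(1.5) + f(2.5) + ...].
Sum ≈ 0.957.

0.957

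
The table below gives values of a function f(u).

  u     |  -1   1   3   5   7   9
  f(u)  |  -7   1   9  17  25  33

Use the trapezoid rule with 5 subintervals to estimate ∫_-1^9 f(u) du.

130

Δu = 2.
T_5 = (2/2)·[(-7) + 2·1 + 2·9 + 2·17 + 2·25 + 33] = 130.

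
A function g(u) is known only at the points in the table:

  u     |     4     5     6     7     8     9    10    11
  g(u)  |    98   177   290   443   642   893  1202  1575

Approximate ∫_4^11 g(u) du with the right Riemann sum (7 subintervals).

Δu = 1.
Sum = 1·[177 + 290 + 443 + 642 + 893 + 1202 + 1575] = 5222.

5222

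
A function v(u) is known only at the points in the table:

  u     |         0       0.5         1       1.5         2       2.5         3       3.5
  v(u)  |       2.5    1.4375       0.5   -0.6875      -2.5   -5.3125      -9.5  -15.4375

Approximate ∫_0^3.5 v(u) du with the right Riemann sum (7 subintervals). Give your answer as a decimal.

Δu = 0.5.
Sum = 0.5·[1.4375 + 0.5 + (-0.6875) + (-2.5) + (-5.3125) + (-9.5) + (-15.4375)] = -15.75.

-15.75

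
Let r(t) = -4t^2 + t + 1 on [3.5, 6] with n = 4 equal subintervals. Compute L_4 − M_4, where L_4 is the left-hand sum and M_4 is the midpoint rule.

L_4 = -188.203125.
M_4 = -216.1328125.
L_4 − M_4 = 27.9296875.

27.9296875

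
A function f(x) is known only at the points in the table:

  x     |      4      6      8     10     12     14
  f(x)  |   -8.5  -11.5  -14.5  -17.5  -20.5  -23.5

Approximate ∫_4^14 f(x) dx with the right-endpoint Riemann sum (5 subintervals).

-175

Δx = 2.
Sum = 2·[(-11.5) + (-14.5) + (-17.5) + (-20.5) + (-23.5)] = -175.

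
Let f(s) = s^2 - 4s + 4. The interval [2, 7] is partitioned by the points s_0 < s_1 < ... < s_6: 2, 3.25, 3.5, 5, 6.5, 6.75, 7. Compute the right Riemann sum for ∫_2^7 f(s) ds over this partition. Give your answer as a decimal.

Subinterval widths: 1.25, 0.25, 1.5, 1.5, 0.25, 0.25.
Right endpoints: 3.25, 3.5, 5, 6.5, 6.75, 7.
f(3.25) = 1.5625, f(3.5) = 2.25, f(5) = 9, f(6.5) = 20.25, f(6.75) = 22.5625, f(7) = 25.
Sum = Σ Δs_i · f(s_i).
Sum = 58.28125.

58.28125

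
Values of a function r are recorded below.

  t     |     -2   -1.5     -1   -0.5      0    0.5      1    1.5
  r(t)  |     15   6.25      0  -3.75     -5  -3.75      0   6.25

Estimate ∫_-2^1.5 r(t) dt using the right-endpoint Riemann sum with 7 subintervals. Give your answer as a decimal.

0

Δt = 0.5.
Sum = 0.5·[6.25 + 0 + (-3.75) + (-5) + (-3.75) + 0 + 6.25] = 0.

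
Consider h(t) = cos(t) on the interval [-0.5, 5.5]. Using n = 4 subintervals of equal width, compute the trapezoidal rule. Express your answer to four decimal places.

Δt = (5.5 − (-0.5))/4 = 1.5.
h(-0.5) ≈ 0.8776, h(1) ≈ 0.5403, h(2.5) ≈ -0.8011, h(4) ≈ -0.6536, h(5.5) ≈ 0.7087.
T_4 = (Δt/2)·[h(t_0) + 2h(t_1) + 2h(t_2) + 2h(t_3) + h(t_4)].
Sum ≈ -0.1820.

-0.1820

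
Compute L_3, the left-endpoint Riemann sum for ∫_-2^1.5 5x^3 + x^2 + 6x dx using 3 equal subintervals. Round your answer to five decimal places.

Δx = (1.5 − (-2))/3 = 7/6.
Left endpoints: -2, -5/6, 1/3.
f(-2) = -48, f(-5/6) = -1555/216, f(1/3) = 62/27.
Sum = Δx · [f(-2) + f(-5/6) + f(1/3)].
Sum ≈ -61.71991.

-61.71991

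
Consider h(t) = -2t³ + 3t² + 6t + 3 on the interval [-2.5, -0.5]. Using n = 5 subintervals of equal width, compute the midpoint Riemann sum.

22.68

Δt = (-0.5 − (-2.5))/5 = 0.4.
Midpoints: -2.3, -1.9, -1.5, -1.1, -0.7.
h(-2.3) = 29.404, h(-1.9) = 16.148, h(-1.5) = 7.5, h(-1.1) = 2.692, h(-0.7) = 0.956.
Sum = Δt · [h(-2.3) + h(-1.9) + h(-1.5) + h(-1.1) + h(-0.7)].
Sum = 22.68.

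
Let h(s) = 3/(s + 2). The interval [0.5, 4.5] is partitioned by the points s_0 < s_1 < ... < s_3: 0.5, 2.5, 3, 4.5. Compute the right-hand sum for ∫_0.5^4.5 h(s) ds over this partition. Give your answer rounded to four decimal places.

2.3256

Subinterval widths: 2, 0.5, 1.5.
Right endpoints: 2.5, 3, 4.5.
h(2.5) = 2/3, h(3) = 0.6, h(4.5) = 6/13.
Sum = Σ Δs_i · h(s_i).
Sum ≈ 2.3256.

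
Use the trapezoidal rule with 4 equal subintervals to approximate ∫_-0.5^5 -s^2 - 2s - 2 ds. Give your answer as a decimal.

-79.19140625

Δs = (5 − (-0.5))/4 = 1.375.
f(-0.5) = -1.25, f(0.875) = -4.515625, f(2.25) = -11.5625, f(3.625) = -22.390625, f(5) = -37.
T_4 = (Δs/2)·[f(s_0) + 2f(s_1) + 2f(s_2) + 2f(s_3) + f(s_4)].
Sum = -79.19140625.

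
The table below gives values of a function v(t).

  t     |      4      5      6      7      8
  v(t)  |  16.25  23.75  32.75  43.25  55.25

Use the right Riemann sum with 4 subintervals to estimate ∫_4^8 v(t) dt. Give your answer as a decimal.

Δt = 1.
Sum = 1·[23.75 + 32.75 + 43.25 + 55.25] = 155.

155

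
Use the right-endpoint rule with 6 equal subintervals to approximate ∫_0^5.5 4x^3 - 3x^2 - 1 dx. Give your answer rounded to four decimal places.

Δx = (5.5 − 0)/6 = 11/12.
Right endpoints: 11/12, 11/6, 2.75, 11/3, 55/12, 5.5.
f(11/12) = -95/216, f(11/6) = 1465/108, f(2.75) = 59.5, f(11/3) = 4208/27, f(55/12) = 69359/216, f(5.5) = 573.75.
Sum = Δx · [f(11/12) + f(11/6) + f(2.75) + ...].
Sum ≈ 1029.7222.

1029.7222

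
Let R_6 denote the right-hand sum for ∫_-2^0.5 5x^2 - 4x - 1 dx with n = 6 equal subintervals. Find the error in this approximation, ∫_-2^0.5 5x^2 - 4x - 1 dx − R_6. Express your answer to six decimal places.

Exact integral: ∫_-2^0.5 f(x) dx ≈ 18.54166667.
R_6 ≈ 12.91377315.
Error ≈ 18.54166667 − 12.91377315 ≈ 5.627894.

5.627894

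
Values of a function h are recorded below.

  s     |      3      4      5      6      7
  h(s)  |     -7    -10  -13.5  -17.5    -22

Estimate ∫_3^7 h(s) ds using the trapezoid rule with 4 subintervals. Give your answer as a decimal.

Δs = 1.
T_4 = (1/2)·[(-7) + 2·(-10) + 2·(-13.5) + 2·(-17.5) + (-22)] = -55.5.

-55.5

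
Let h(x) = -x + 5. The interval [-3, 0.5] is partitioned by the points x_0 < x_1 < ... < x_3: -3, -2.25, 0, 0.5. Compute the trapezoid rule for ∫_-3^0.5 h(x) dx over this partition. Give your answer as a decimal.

Subinterval widths: 0.75, 2.25, 0.5.
h(-3) = 8, h(-2.25) = 7.25, h(0) = 5, h(0.5) = 4.5.
On each subinterval the trapezoid contributes (Δx_i/2)·[h(x_{i-1}) + h(x_i)].
Sum = 21.875.

21.875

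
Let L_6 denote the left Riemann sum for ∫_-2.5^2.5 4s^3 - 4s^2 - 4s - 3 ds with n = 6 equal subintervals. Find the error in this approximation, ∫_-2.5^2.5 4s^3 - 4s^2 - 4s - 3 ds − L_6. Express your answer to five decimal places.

46.06481

Exact integral: ∫_-2.5^2.5 f(s) ds ≈ -56.6666667.
L_6 ≈ -102.7314815.
Error ≈ -56.6666667 − (-102.7314815) ≈ 46.06481.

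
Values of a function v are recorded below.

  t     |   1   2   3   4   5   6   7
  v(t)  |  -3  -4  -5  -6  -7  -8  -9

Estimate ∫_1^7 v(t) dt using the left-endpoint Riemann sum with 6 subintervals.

-33

Δt = 1.
Sum = 1·[(-3) + (-4) + (-5) + (-6) + (-7) + (-8)] = -33.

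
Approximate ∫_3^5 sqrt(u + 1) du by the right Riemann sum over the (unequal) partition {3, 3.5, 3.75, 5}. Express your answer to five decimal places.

Subinterval widths: 0.5, 0.25, 1.25.
Right endpoints: 3.5, 3.75, 5.
f(3.5) ≈ 2.12132, f(3.75) ≈ 2.17945, f(5) ≈ 2.44949.
Sum = Σ Δu_i · f(u_i).
Sum ≈ 4.66738.

4.66738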